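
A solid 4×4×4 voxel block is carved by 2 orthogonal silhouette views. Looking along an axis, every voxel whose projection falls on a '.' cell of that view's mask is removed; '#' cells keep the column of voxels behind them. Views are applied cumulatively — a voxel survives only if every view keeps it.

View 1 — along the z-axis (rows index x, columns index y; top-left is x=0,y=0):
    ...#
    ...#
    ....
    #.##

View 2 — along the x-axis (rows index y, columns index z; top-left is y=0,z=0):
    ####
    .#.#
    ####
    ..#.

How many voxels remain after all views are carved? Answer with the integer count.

before carving: 64 voxels (4×4×4)
[1] z-view keeps 5 columns → grid now 20
[2] x-view keeps 11 columns → grid now 11

|visual hull| = 11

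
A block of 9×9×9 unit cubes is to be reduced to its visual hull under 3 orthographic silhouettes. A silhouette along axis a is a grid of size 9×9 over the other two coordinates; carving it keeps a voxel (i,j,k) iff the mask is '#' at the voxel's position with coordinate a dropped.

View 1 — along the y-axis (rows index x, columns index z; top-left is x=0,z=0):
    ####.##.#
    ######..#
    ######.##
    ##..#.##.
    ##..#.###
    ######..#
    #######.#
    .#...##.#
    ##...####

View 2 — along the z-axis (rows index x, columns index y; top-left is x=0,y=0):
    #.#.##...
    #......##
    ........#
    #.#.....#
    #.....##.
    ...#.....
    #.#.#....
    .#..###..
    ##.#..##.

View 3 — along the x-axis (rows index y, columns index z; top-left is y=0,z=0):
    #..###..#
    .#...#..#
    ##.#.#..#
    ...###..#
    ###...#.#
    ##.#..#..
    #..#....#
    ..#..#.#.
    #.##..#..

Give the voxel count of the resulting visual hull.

|visual hull| = 83

full grid |V| = 729
carve view 1 (along y, XZ-mask fill 58/81): 522 voxels remain
carve view 2 (along z, XY-mask fill 27/81): 167 voxels remain
carve view 3 (along x, YZ-mask fill 36/81): 83 voxels remain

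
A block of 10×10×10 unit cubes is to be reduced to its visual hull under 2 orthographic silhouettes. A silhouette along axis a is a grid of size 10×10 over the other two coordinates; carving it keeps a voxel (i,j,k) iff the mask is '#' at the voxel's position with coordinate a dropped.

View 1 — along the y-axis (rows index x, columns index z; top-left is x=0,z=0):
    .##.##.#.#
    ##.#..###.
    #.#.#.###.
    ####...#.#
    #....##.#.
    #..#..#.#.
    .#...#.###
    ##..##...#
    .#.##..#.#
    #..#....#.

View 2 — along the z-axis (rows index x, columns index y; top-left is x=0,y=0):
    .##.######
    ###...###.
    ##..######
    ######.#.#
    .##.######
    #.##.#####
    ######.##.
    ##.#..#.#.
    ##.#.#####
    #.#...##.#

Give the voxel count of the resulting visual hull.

remaining voxels: 364

before carving: 1000 voxels (10×10×10)
  1. axis=1 (XZ plane), |mask|=50  ⇒  voxels=500
  2. axis=2 (XY plane), |mask|=72  ⇒  voxels=364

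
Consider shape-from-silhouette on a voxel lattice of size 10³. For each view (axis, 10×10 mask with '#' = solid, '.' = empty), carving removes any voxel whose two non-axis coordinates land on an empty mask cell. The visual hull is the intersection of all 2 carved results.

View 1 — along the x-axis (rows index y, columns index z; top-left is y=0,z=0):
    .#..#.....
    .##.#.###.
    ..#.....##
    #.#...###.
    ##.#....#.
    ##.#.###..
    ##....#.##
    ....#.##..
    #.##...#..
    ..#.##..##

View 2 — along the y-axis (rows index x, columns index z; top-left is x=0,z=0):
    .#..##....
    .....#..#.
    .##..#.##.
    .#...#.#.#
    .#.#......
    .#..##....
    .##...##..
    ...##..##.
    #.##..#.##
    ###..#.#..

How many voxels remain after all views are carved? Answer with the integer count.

163 voxels

initial block: 10^3 = 1000
  1. axis=0 (YZ plane), |mask|=43  ⇒  voxels=430
  2. axis=1 (XZ plane), |mask|=38  ⇒  voxels=163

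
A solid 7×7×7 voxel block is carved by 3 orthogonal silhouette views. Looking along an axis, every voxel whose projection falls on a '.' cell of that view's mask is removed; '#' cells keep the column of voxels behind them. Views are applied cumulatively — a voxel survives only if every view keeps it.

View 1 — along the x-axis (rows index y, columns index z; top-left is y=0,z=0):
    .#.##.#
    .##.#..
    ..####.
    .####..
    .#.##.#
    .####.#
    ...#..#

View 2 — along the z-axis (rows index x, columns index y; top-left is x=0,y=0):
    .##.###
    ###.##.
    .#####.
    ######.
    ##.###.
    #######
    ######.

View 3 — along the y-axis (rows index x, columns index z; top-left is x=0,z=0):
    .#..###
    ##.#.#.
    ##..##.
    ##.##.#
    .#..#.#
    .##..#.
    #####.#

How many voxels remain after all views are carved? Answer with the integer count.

start: 7×7×7 = 343 voxels
  1. axis=0 (YZ plane), |mask|=26  ⇒  voxels=182
  2. axis=2 (XY plane), |mask|=39  ⇒  voxels=152
  3. axis=1 (XZ plane), |mask|=29  ⇒  voxels=95

95 voxels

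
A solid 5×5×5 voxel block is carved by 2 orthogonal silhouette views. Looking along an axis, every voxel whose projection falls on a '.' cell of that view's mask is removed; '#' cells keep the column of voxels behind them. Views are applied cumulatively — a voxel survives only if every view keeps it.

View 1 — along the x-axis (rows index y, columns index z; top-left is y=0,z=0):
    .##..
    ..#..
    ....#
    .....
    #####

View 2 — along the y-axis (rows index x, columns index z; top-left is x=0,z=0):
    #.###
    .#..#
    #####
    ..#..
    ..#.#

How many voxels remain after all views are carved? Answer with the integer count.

before carving: 125 voxels (5×5×5)
  1. axis=0 (YZ plane), |mask|=9  ⇒  voxels=45
  2. axis=1 (XZ plane), |mask|=14  ⇒  voxels=28

remaining voxels: 28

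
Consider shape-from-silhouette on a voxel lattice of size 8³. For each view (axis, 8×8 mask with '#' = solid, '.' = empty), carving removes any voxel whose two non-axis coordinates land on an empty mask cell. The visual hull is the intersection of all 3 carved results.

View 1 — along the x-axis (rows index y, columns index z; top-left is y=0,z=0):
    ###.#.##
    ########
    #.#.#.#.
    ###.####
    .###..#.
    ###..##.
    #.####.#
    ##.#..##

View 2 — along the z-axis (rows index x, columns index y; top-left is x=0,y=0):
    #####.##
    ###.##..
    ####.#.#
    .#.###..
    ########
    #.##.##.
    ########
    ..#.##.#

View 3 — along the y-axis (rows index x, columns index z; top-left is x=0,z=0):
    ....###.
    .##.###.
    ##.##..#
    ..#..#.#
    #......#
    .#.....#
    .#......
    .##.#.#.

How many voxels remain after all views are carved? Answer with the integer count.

before carving: 512 voxels (8×8×8)
carve view 1 (along x, YZ-mask fill 45/64): 360 voxels remain
carve view 2 (along z, XY-mask fill 47/64): 262 voxels remain
carve view 3 (along y, XZ-mask fill 25/64): 98 voxels remain

voxel count = 98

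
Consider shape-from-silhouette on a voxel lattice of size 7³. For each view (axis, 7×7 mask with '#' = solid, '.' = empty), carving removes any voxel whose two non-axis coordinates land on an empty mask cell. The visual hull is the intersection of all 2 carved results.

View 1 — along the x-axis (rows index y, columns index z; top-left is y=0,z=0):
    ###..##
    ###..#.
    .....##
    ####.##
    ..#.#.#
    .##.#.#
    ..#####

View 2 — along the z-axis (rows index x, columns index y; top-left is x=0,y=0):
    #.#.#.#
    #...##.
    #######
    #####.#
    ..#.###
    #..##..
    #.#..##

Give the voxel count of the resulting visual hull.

remaining voxels: 125

start: 7×7×7 = 343 voxels
carve view 1 (along x, YZ-mask fill 29/49): 203 voxels remain
carve view 2 (along z, XY-mask fill 31/49): 125 voxels remain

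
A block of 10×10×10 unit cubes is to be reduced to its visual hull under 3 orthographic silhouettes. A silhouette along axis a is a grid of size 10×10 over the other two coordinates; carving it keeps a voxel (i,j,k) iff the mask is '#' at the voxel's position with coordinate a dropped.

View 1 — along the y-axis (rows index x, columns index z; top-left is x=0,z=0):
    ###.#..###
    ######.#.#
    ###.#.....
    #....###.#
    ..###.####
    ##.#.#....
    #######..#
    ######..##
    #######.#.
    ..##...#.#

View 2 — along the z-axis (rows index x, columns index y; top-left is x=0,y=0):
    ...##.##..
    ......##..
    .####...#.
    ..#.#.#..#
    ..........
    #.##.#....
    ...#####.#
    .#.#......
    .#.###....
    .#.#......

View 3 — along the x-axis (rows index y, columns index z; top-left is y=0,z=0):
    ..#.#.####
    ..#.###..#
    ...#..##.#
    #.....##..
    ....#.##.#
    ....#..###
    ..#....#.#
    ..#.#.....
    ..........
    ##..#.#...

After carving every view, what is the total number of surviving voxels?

|visual hull| = 64

full grid |V| = 1000
carve view 1 (along y, XZ-mask fill 63/100): 630 voxels remain
carve view 2 (along z, XY-mask fill 33/100): 204 voxels remain
carve view 3 (along x, YZ-mask fill 35/100): 64 voxels remain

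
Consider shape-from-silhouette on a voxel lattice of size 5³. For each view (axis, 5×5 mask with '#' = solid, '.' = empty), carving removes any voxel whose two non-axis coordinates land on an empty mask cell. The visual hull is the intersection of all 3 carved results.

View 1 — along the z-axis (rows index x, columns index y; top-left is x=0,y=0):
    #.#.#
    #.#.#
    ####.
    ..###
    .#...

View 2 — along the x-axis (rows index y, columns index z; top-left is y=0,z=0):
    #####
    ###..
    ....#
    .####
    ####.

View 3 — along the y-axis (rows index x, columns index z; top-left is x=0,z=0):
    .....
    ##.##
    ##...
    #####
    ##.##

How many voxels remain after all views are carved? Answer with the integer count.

full grid |V| = 125
[1] z-view keeps 14 columns → grid now 70
[2] x-view keeps 17 columns → grid now 45
[3] y-view keeps 15 columns → grid now 24

voxel count = 24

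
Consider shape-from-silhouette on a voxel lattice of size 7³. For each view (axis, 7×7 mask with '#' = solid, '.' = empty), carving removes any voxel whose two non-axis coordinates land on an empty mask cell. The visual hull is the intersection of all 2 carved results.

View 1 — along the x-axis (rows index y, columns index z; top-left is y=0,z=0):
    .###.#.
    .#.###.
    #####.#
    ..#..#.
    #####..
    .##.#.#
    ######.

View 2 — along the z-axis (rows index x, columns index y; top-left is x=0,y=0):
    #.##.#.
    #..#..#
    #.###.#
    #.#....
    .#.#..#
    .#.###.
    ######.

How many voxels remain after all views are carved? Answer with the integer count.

start: 7×7×7 = 343 voxels
V1 x: intersect with YZ mask (31 set) -- 217 left
V2 z: intersect with XY mask (27 set) -- 113 left

113 voxels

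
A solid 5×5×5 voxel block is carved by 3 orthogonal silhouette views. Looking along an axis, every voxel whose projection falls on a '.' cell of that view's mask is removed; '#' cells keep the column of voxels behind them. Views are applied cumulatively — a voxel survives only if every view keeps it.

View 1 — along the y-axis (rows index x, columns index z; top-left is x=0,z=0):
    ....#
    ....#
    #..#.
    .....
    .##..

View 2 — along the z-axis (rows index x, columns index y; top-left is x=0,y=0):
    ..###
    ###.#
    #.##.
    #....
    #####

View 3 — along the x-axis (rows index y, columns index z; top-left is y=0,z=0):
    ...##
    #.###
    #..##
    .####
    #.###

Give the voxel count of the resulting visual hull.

voxel count = 15

start: 5×5×5 = 125 voxels
  1. axis=1 (XZ plane), |mask|=6  ⇒  voxels=30
  2. axis=2 (XY plane), |mask|=16  ⇒  voxels=23
  3. axis=0 (YZ plane), |mask|=17  ⇒  voxels=15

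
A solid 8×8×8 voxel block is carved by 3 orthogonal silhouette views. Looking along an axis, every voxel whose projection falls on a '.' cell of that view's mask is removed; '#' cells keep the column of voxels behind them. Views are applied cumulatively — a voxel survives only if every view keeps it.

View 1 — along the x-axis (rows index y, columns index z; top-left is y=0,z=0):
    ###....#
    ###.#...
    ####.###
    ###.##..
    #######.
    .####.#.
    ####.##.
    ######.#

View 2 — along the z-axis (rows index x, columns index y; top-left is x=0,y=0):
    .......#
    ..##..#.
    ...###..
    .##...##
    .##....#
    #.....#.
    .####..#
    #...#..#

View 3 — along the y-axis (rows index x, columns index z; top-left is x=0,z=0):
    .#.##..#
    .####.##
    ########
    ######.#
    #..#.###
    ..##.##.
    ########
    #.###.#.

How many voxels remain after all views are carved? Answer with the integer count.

before carving: 512 voxels (8×8×8)
carve view 1 (along x, YZ-mask fill 45/64): 360 voxels remain
carve view 2 (along z, XY-mask fill 24/64): 142 voxels remain
carve view 3 (along y, XZ-mask fill 47/64): 111 voxels remain

voxel count = 111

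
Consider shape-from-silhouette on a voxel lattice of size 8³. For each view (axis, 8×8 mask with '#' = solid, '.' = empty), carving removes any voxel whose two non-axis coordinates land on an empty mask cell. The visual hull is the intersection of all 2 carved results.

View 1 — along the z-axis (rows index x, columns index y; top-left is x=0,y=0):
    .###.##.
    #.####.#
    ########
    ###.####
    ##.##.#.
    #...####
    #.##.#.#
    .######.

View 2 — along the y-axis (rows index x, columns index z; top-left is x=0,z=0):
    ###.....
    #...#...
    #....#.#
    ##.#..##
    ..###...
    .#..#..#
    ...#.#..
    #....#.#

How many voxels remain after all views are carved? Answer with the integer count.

initial block: 8^3 = 512
V1 z: intersect with XY mask (47 set) -- 376 left
V2 y: intersect with XZ mask (24 set) -- 144 left

144 voxels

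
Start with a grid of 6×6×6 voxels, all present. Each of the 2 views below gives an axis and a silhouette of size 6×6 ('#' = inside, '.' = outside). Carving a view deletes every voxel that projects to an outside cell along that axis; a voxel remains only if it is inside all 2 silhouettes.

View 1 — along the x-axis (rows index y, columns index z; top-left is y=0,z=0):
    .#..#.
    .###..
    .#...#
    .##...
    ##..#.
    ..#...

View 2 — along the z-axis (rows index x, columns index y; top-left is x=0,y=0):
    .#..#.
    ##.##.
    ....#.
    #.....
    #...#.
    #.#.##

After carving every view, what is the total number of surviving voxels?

before carving: 216 voxels (6×6×6)
V1 x: intersect with YZ mask (13 set) -- 78 left
V2 z: intersect with XY mask (14 set) -- 34 left

remaining voxels: 34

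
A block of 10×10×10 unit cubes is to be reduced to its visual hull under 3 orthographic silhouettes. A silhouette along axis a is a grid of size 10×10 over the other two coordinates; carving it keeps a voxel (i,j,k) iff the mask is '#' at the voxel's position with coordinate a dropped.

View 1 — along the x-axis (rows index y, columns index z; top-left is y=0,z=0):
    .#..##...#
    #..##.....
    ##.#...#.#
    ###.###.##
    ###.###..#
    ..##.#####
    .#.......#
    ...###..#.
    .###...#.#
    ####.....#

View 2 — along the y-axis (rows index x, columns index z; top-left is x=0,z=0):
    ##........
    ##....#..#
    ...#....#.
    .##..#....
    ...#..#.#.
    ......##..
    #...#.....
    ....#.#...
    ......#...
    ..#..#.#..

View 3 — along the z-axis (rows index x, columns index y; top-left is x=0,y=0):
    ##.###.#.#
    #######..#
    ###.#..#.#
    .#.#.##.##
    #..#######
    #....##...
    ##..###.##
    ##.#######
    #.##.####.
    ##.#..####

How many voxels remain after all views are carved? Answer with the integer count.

79 voxels

before carving: 1000 voxels (10×10×10)
  1. axis=0 (YZ plane), |mask|=50  ⇒  voxels=500
  2. axis=1 (XZ plane), |mask|=24  ⇒  voxels=113
  3. axis=2 (XY plane), |mask|=68  ⇒  voxels=79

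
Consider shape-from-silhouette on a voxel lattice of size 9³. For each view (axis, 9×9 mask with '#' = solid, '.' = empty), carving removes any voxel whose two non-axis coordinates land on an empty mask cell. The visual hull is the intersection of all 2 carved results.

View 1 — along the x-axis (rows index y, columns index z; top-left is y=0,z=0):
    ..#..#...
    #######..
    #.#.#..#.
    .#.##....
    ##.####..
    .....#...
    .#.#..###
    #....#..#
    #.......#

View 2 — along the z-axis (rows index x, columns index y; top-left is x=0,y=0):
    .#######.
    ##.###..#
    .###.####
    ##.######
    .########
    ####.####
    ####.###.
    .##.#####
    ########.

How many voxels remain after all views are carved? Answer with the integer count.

|visual hull| = 246

before carving: 729 voxels (9×9×9)
[1] x-view keeps 33 columns → grid now 297
[2] z-view keeps 66 columns → grid now 246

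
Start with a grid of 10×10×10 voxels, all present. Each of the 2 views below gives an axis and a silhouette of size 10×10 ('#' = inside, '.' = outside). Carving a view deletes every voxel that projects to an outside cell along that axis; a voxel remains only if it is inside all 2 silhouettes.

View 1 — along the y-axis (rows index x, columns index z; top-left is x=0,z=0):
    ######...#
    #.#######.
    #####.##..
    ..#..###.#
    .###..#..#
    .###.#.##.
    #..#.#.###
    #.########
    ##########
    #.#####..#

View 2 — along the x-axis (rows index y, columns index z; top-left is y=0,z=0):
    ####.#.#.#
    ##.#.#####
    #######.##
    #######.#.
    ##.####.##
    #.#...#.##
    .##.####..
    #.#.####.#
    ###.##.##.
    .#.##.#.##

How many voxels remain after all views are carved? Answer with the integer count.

initial block: 10^3 = 1000
[1] y-view keeps 70 columns → grid now 700
[2] x-view keeps 71 columns → grid now 494

|visual hull| = 494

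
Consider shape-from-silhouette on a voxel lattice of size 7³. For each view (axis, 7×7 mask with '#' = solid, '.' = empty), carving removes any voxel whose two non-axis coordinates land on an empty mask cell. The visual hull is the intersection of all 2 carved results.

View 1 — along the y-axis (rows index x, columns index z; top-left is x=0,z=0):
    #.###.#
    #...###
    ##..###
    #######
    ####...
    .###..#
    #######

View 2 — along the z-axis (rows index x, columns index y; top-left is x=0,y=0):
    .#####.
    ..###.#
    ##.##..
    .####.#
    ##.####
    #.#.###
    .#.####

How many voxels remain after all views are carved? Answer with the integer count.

remaining voxels: 175

before carving: 343 voxels (7×7×7)
step 1: project along y, AND mask (36/49) → |grid| = 252
step 2: project along z, AND mask (34/49) → |grid| = 175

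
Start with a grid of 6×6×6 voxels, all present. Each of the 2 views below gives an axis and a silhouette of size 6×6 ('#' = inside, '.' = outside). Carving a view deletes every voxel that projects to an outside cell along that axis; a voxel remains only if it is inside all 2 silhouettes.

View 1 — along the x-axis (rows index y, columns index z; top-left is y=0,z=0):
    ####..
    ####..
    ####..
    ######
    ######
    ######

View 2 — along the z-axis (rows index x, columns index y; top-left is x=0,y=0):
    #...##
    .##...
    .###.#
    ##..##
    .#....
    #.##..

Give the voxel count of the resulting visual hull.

remaining voxels: 82

before carving: 216 voxels (6×6×6)
V1 x: intersect with YZ mask (30 set) -- 180 left
V2 z: intersect with XY mask (17 set) -- 82 left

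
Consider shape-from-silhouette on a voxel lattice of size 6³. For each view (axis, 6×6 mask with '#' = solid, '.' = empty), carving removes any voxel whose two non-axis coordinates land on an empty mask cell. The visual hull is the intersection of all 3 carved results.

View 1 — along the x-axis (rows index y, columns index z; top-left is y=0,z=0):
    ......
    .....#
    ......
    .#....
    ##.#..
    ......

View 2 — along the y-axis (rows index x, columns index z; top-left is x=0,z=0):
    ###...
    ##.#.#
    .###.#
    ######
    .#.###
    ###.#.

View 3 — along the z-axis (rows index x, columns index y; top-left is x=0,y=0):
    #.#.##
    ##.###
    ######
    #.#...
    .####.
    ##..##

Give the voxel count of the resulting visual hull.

initial block: 6^3 = 216
after view 1 [x-axis, 5 of 36 cells solid] → remaining = 30
after view 2 [y-axis, 25 of 36 cells solid] → remaining = 24
after view 3 [z-axis, 25 of 36 cells solid] → remaining = 17

remaining voxels: 17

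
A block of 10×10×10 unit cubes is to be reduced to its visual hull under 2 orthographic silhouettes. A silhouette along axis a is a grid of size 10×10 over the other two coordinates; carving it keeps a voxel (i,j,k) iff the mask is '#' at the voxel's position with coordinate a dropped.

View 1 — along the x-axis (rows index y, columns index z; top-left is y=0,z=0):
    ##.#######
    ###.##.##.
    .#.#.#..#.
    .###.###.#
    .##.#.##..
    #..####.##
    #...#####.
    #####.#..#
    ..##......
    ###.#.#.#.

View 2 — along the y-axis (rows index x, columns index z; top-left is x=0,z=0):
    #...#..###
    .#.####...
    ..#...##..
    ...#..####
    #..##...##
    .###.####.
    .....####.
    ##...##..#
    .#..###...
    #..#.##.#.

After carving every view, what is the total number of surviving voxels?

before carving: 1000 voxels (10×10×10)
  1. axis=0 (YZ plane), |mask|=60  ⇒  voxels=600
  2. axis=1 (XZ plane), |mask|=48  ⇒  voxels=291

voxel count = 291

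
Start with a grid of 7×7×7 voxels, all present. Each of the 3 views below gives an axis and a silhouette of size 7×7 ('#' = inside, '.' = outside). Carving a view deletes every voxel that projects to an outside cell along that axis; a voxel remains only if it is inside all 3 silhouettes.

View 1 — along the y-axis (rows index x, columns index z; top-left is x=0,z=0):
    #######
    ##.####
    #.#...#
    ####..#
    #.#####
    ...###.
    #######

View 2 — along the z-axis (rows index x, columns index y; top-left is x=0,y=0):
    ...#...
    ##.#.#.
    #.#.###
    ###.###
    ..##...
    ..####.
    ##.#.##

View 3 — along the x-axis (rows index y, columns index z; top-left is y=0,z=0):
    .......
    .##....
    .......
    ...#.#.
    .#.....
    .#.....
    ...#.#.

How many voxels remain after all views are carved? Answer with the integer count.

start: 7×7×7 = 343 voxels
[1] y-view keeps 37 columns → grid now 259
[2] z-view keeps 27 columns → grid now 135
[3] x-view keeps 8 columns → grid now 22

22 voxels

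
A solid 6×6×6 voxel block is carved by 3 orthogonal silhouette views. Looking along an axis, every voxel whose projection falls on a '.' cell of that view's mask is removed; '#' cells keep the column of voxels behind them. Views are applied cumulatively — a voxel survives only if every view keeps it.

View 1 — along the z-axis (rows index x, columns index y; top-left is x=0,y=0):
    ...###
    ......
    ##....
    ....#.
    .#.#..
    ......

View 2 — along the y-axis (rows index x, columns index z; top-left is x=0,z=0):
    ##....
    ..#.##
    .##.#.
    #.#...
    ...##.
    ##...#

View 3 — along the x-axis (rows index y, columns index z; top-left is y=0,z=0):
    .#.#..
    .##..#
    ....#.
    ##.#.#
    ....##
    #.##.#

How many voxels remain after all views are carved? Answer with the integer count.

full grid |V| = 216
[1] z-view keeps 8 columns → grid now 48
[2] y-view keeps 15 columns → grid now 18
[3] x-view keeps 16 columns → grid now 7

|visual hull| = 7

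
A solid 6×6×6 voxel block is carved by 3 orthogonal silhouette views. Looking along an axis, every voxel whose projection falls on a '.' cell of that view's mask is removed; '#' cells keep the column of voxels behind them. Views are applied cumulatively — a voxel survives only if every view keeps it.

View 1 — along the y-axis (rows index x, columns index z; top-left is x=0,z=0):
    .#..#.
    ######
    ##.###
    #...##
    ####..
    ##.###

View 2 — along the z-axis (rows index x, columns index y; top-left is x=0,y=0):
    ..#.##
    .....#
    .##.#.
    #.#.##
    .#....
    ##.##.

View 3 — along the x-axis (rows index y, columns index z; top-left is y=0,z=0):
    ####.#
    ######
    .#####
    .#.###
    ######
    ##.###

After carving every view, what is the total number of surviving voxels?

start: 6×6×6 = 216 voxels
[1] y-view keeps 25 columns → grid now 150
[2] z-view keeps 16 columns → grid now 63
[3] x-view keeps 31 columns → grid now 57

remaining voxels: 57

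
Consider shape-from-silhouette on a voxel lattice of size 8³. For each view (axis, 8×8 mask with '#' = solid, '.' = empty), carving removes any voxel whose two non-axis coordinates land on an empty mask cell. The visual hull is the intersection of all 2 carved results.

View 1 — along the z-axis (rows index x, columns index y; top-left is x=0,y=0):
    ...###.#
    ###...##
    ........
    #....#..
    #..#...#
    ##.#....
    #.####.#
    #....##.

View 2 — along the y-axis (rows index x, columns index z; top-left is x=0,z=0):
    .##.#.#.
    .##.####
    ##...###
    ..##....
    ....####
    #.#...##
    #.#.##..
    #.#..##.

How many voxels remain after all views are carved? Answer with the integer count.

110 voxels

full grid |V| = 512
step 1: project along z, AND mask (26/64) → |grid| = 208
step 2: project along y, AND mask (33/64) → |grid| = 110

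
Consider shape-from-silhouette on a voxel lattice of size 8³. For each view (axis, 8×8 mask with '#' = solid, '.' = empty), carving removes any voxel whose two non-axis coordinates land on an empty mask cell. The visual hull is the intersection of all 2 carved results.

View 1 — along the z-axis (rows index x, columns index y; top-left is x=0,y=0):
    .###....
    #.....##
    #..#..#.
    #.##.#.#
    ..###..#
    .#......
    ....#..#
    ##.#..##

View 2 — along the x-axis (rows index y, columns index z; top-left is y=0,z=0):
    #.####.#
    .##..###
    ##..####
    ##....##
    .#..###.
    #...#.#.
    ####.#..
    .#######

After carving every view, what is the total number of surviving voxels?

138 voxels

before carving: 512 voxels (8×8×8)
V1 z: intersect with XY mask (26 set) -- 208 left
V2 x: intersect with YZ mask (40 set) -- 138 left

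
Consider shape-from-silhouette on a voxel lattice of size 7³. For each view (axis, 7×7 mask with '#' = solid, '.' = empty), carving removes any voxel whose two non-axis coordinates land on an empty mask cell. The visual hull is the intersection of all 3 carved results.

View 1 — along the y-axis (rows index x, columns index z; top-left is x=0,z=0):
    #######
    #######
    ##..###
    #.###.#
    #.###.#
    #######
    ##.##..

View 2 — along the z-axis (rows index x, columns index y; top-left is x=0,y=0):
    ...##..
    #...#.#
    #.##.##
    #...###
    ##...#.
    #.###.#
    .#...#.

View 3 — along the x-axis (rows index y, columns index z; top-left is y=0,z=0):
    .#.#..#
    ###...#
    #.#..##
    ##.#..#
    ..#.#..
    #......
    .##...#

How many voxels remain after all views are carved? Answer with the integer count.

initial block: 7^3 = 343
carve view 1 (along y, XZ-mask fill 40/49): 280 voxels remain
carve view 2 (along z, XY-mask fill 24/49): 138 voxels remain
carve view 3 (along x, YZ-mask fill 21/49): 57 voxels remain

remaining voxels: 57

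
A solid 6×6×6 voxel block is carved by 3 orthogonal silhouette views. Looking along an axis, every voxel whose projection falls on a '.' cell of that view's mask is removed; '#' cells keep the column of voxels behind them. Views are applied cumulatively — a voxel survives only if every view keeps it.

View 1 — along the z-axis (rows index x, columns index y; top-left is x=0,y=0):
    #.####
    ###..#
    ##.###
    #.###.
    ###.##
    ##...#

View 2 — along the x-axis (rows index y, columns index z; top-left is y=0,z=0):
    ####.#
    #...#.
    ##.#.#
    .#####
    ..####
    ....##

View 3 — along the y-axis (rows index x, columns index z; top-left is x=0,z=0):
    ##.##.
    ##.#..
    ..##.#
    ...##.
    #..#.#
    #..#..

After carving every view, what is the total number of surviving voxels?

full grid |V| = 216
carve view 1 (along z, XY-mask fill 26/36): 156 voxels remain
carve view 2 (along x, YZ-mask fill 22/36): 95 voxels remain
carve view 3 (along y, XZ-mask fill 17/36): 48 voxels remain

48 voxels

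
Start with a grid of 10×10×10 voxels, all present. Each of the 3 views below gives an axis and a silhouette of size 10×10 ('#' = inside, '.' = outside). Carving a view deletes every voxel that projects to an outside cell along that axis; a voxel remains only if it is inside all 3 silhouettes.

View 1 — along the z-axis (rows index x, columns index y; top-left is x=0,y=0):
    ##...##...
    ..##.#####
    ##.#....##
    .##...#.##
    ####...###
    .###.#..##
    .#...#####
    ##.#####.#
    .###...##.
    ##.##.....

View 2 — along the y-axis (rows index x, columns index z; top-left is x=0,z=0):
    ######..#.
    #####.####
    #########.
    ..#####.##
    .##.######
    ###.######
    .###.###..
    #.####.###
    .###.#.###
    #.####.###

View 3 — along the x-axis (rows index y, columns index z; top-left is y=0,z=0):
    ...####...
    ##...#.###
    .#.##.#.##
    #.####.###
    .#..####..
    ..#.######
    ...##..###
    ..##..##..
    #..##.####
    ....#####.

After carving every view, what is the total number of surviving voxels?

|visual hull| = 266

start: 10×10×10 = 1000 voxels
[1] z-view keeps 57 columns → grid now 570
[2] y-view keeps 78 columns → grid now 448
[3] x-view keeps 57 columns → grid now 266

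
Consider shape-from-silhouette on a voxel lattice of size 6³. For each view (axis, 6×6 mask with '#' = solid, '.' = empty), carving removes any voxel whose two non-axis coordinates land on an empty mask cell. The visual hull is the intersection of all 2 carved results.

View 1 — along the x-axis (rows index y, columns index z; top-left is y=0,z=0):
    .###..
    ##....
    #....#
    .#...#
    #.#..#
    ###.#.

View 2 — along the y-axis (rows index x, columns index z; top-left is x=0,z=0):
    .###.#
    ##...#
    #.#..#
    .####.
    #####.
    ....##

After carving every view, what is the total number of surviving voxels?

|visual hull| = 58

full grid |V| = 216
[1] x-view keeps 16 columns → grid now 96
[2] y-view keeps 21 columns → grid now 58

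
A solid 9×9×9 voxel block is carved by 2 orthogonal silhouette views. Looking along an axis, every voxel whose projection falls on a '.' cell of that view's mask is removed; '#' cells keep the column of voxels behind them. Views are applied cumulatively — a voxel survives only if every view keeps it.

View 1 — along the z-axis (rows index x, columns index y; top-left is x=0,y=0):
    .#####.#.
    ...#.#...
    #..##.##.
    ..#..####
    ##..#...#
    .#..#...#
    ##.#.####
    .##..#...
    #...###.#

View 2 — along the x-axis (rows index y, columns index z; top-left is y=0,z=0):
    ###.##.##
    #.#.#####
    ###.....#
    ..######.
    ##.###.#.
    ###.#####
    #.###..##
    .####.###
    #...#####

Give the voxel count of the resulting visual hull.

full grid |V| = 729
  1. axis=2 (XY plane), |mask|=40  ⇒  voxels=360
  2. axis=0 (YZ plane), |mask|=57  ⇒  voxels=259

|visual hull| = 259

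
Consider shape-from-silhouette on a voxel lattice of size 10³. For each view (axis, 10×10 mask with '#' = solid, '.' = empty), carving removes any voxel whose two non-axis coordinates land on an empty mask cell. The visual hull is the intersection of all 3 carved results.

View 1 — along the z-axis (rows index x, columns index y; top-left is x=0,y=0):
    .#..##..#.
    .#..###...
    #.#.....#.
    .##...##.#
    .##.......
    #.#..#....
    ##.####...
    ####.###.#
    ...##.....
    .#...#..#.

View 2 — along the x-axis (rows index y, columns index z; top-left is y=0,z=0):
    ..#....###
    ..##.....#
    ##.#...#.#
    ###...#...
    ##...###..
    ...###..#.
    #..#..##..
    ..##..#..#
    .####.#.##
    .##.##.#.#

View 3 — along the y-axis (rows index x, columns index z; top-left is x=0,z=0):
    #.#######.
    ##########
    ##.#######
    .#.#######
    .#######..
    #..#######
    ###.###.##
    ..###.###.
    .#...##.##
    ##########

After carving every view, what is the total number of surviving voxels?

initial block: 10^3 = 1000
step 1: project along z, AND mask (40/100) → |grid| = 400
step 2: project along x, AND mask (46/100) → |grid| = 175
step 3: project along y, AND mask (79/100) → |grid| = 136

voxel count = 136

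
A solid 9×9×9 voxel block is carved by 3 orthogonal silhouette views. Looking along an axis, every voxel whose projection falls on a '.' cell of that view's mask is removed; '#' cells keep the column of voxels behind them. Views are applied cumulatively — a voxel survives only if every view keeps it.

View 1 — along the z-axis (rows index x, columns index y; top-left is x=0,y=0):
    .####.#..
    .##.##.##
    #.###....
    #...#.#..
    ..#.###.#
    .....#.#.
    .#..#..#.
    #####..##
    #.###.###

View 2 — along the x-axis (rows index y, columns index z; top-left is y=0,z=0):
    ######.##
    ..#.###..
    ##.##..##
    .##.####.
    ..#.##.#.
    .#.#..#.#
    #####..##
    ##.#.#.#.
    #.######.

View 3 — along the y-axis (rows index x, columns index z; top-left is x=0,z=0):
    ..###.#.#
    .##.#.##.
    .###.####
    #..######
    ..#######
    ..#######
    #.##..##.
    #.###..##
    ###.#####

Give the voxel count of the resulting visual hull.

remaining voxels: 164

initial block: 9^3 = 729
  1. axis=2 (XY plane), |mask|=42  ⇒  voxels=378
  2. axis=0 (YZ plane), |mask|=51  ⇒  voxels=233
  3. axis=1 (XZ plane), |mask|=57  ⇒  voxels=164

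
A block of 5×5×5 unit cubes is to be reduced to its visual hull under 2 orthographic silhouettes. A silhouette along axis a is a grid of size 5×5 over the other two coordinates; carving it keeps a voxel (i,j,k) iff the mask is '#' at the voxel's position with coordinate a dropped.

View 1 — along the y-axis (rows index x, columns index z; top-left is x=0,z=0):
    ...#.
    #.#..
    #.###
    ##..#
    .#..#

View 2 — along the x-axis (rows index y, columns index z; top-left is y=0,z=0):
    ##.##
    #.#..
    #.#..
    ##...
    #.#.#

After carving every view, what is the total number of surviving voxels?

|visual hull| = 33

initial block: 5^3 = 125
step 1: project along y, AND mask (12/25) → |grid| = 60
step 2: project along x, AND mask (13/25) → |grid| = 33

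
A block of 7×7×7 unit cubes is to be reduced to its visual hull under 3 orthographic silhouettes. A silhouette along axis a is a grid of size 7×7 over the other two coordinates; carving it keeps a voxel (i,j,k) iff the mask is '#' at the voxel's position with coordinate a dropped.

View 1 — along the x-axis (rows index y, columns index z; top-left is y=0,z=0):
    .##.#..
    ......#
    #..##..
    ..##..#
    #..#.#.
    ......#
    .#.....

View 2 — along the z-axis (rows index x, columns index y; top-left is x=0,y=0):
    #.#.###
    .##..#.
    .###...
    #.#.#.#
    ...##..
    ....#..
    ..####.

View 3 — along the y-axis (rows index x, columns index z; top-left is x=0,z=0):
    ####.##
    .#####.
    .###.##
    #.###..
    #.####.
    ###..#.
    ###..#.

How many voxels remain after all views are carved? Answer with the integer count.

34 voxels

full grid |V| = 343
V1 x: intersect with YZ mask (15 set) -- 105 left
V2 z: intersect with XY mask (22 set) -- 52 left
V3 y: intersect with XZ mask (33 set) -- 34 left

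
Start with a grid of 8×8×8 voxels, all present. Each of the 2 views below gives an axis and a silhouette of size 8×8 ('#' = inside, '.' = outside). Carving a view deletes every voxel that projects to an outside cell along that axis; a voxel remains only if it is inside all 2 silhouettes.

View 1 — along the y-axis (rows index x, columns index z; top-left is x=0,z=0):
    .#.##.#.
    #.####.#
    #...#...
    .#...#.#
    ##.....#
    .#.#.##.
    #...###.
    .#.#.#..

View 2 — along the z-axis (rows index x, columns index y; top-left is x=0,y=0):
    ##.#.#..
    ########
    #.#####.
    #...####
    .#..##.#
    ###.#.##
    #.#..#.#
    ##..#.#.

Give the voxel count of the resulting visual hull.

initial block: 8^3 = 512
[1] y-view keeps 29 columns → grid now 232
[2] z-view keeps 41 columns → grid now 155

remaining voxels: 155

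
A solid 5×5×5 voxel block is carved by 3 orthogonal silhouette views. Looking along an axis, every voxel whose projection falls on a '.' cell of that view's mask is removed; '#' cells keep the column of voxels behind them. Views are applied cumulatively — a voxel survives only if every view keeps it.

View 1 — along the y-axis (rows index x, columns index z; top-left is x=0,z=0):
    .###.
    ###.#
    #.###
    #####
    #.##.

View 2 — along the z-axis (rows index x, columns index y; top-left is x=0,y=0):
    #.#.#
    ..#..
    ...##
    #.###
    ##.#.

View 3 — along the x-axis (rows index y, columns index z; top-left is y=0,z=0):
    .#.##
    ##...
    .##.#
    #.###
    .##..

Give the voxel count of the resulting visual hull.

remaining voxels: 31

start: 5×5×5 = 125 voxels
V1 y: intersect with XZ mask (19 set) -- 95 left
V2 z: intersect with XY mask (13 set) -- 50 left
V3 x: intersect with YZ mask (14 set) -- 31 left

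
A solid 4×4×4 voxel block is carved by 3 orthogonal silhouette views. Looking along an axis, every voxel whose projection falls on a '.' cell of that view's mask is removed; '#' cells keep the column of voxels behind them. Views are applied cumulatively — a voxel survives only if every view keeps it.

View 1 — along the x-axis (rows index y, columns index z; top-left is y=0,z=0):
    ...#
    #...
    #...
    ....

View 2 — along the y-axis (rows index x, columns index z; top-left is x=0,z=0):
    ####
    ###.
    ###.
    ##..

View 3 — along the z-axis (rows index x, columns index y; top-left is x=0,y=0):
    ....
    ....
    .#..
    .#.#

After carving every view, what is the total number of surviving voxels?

full grid |V| = 64
step 1: project along x, AND mask (3/16) → |grid| = 12
step 2: project along y, AND mask (12/16) → |grid| = 9
step 3: project along z, AND mask (3/16) → |grid| = 2

|visual hull| = 2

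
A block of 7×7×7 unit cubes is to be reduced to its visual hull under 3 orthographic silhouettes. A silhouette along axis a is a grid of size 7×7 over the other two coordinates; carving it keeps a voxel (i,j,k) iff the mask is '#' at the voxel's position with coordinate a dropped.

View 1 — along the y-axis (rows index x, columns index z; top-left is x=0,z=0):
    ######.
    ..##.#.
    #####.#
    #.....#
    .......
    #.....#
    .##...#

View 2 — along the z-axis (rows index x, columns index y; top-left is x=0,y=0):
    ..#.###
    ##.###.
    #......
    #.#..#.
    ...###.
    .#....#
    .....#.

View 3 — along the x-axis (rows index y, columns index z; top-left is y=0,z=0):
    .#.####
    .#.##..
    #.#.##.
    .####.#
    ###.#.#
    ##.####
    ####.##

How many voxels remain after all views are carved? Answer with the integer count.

before carving: 343 voxels (7×7×7)
after view 1 [y-axis, 22 of 49 cells solid] → remaining = 154
after view 2 [z-axis, 19 of 49 cells solid] → remaining = 58
after view 3 [x-axis, 34 of 49 cells solid] → remaining = 38

remaining voxels: 38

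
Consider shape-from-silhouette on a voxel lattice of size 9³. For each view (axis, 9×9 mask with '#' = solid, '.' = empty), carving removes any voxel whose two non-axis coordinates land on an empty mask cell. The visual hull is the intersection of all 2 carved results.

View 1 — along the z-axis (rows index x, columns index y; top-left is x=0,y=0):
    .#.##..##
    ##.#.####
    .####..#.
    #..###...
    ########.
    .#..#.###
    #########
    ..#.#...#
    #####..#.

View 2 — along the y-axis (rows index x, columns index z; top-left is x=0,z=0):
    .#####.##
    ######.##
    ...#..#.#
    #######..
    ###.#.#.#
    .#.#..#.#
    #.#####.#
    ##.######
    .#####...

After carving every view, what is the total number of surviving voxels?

|visual hull| = 319

start: 9×9×9 = 729 voxels
  1. axis=2 (XY plane), |mask|=52  ⇒  voxels=468
  2. axis=1 (XZ plane), |mask|=55  ⇒  voxels=319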